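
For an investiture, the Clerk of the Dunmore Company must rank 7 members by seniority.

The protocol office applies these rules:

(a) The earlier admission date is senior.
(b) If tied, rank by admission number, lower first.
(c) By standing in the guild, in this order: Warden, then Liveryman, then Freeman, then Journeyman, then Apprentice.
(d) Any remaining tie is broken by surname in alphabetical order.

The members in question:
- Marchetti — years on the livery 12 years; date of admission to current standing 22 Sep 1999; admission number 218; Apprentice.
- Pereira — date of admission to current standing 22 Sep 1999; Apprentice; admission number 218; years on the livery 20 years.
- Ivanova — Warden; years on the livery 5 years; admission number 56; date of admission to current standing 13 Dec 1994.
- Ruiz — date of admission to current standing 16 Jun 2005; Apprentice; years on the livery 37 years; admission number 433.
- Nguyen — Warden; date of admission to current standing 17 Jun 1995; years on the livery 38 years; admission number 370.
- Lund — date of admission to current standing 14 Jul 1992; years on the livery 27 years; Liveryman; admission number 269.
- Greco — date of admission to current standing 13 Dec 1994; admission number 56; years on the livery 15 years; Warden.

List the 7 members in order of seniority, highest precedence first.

Lund, Greco, Ivanova, Nguyen, Marchetti, Pereira, Ruiz

By date of admission to current standing (earlier first): Lund (14 Jul 1992); then Greco and Ivanova (both 13 Dec 1994); then Nguyen (17 Jun 1995); then Marchetti and Pereira (both 22 Sep 1999); then Ruiz (16 Jun 2005).
Greco and Ivanova both have admission number 56, so the next rule applies.
Greco and Ivanova are each Warden, so the next rule applies.
Among Greco and Ivanova, alphabetically by surname: Greco before Ivanova.
Marchetti and Pereira both have admission number 218, so the next rule applies.
Marchetti and Pereira are each Apprentice, so the next rule applies.
Among Marchetti and Pereira, alphabetically by surname: Marchetti before Pereira.
Full order: Lund, Greco, Ivanova, Nguyen, Marchetti, Pereira, Ruiz.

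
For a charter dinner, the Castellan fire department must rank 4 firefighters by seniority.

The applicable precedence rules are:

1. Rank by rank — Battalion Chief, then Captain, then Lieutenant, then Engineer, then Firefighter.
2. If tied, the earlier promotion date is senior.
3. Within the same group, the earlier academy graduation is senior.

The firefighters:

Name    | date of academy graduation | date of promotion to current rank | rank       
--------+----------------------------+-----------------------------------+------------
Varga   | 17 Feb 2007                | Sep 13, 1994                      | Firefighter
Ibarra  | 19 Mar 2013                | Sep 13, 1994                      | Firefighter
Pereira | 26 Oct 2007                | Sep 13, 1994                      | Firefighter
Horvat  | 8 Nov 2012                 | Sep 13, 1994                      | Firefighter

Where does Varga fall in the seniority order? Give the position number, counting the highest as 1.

1

By rank: Varga, Pereira, Horvat and Ibarra (Firefighter).
Varga, Pereira, Horvat and Ibarra all have date of promotion to current rank Sep 13, 1994, so the next rule applies.
Among Varga, Pereira, Horvat and Ibarra, by date of academy graduation (earlier first): Varga (17 Feb 2007) before Pereira (26 Oct 2007) before Horvat (8 Nov 2012) before Ibarra (19 Mar 2013).
Order: Varga, Pereira, Horvat, Ibarra. So position 1.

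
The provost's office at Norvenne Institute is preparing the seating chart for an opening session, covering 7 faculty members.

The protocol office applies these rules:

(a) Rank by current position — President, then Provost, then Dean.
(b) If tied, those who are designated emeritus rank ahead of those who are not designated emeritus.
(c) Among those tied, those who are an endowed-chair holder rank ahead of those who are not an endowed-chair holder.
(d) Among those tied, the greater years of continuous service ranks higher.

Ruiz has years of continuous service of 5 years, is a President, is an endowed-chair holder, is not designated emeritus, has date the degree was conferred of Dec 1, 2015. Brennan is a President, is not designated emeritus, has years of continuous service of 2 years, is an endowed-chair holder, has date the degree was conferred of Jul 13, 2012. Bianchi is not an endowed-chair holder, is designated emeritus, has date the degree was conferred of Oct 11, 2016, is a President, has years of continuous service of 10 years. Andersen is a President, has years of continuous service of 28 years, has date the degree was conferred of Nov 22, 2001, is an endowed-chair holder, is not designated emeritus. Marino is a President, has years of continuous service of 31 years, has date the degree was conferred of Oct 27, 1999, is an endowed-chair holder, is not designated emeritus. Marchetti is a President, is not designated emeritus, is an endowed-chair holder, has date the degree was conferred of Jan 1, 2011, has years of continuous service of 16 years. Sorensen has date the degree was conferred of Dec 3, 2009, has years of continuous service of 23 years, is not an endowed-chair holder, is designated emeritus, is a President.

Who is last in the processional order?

Brennan

By current position: Sorensen, Bianchi, Marino, Andersen, Marchetti, Ruiz and Brennan (President).
Among Sorensen, Bianchi, Marino, Andersen, Marchetti, Ruiz and Brennan, designated emeritus before not designated emeritus: Sorensen and Bianchi (designated emeritus) before Marino, Andersen, Marchetti, Ruiz and Brennan (not designated emeritus).
Sorensen and Bianchi are each not an endowed-chair holder, so the next rule applies.
Among Sorensen and Bianchi, by years of continuous service (higher first): Sorensen (23 years) before Bianchi (10 years).
Marino, Andersen, Marchetti, Ruiz and Brennan are each an endowed-chair holder, so the next rule applies.
Among Marino, Andersen, Marchetti, Ruiz and Brennan, by years of continuous service (higher first): Marino (31 years) before Andersen (28 years) before Marchetti (16 years) before Ruiz (5 years) before Brennan (2 years).
Order: Sorensen, Bianchi, Marino, Andersen, Marchetti, Ruiz, Brennan.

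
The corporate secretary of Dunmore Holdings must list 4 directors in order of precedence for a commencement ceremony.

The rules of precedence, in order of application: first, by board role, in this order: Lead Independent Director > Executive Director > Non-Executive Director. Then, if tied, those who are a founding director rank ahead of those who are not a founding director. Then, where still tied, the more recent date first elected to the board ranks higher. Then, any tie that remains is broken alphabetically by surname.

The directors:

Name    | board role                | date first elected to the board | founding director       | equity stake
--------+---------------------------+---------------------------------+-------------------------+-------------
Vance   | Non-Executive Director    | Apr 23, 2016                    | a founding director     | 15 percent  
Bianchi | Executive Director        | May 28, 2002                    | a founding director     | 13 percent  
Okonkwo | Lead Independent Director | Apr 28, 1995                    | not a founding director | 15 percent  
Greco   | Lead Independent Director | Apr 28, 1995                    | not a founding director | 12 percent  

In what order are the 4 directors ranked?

Greco, Okonkwo, Bianchi, Vance

By board role: Greco and Okonkwo (Lead Independent Director); then Bianchi (Executive Director); then Vance (Non-Executive Director).
Greco and Okonkwo are each not a founding director, so the next rule applies.
Greco and Okonkwo both have date first elected to the board Apr 28, 1995, so the next rule applies.
Among Greco and Okonkwo, alphabetically by surname: Greco before Okonkwo.
Full order: Greco, Okonkwo, Bianchi, Vance.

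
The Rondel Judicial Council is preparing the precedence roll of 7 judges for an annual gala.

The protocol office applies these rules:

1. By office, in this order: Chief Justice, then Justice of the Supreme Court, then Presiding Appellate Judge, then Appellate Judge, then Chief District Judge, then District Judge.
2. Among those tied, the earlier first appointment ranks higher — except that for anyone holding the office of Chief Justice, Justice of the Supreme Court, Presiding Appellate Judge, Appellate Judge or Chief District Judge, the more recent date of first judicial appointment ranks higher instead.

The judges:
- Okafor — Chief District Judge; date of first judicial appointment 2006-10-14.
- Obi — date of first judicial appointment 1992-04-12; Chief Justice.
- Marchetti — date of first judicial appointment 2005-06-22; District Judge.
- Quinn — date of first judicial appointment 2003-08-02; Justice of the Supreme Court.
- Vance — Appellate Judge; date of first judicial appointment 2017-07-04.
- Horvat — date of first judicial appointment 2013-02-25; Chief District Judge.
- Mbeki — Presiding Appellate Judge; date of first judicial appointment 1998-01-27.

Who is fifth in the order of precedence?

By office: Obi (Chief Justice); then Quinn (Justice of the Supreme Court); then Mbeki (Presiding Appellate Judge); then Vance (Appellate Judge); then Horvat and Okafor (Chief District Judge); then Marchetti (District Judge).
Among Horvat and Okafor, by date of first judicial appointment (later first) (reversed rule for this group): Horvat (2013-02-25) before Okafor (2006-10-14).
Order: Obi, Quinn, Mbeki, Vance, Horvat, Okafor, Marchetti.

Horvat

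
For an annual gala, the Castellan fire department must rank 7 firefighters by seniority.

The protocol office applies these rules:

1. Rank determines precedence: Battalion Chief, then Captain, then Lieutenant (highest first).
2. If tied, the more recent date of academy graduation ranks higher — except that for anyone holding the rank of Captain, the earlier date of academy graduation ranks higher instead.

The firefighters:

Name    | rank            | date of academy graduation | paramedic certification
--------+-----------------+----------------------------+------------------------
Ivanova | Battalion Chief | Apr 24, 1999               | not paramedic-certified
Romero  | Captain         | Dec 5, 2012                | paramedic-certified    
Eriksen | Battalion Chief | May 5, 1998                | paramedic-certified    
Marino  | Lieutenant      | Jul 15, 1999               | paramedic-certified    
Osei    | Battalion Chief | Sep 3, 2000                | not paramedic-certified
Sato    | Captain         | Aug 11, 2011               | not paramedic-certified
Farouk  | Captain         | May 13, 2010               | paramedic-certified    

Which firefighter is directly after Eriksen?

By rank: Osei, Ivanova and Eriksen (Battalion Chief); then Farouk, Sato and Romero (Captain); then Marino (Lieutenant).
Among Osei, Ivanova and Eriksen, by date of academy graduation (later first): Osei (Sep 3, 2000) before Ivanova (Apr 24, 1999) before Eriksen (May 5, 1998).
Among Farouk, Sato and Romero, by date of academy graduation (earlier first) (reversed rule for this group): Farouk (May 13, 2010) before Sato (Aug 11, 2011) before Romero (Dec 5, 2012).
Order: Osei, Ivanova, Eriksen, Farouk, Sato, Romero, Marino.

Farouk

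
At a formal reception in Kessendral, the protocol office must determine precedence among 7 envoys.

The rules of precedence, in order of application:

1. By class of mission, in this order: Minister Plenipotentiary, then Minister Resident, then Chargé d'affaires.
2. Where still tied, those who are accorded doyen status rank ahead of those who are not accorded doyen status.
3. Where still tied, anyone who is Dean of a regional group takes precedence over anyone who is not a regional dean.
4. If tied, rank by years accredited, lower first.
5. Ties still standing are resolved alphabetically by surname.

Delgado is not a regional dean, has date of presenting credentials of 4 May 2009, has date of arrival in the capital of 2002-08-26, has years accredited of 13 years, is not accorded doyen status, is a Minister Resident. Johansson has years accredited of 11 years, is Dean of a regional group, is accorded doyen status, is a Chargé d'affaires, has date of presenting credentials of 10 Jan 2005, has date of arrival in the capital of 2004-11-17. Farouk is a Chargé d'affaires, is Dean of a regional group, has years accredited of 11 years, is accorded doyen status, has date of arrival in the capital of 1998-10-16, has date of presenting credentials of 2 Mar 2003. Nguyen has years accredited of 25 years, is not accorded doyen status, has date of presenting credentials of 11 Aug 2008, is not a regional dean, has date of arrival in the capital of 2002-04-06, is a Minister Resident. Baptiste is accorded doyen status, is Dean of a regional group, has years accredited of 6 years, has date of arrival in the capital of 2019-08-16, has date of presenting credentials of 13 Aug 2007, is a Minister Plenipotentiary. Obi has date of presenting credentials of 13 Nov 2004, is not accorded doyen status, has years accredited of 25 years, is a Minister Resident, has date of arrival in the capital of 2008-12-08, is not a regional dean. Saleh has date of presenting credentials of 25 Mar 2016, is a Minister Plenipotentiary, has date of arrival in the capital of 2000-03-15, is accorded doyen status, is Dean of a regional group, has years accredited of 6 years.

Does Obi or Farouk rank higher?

By class of mission: Baptiste and Saleh (Minister Plenipotentiary); then Delgado, Nguyen and Obi (Minister Resident); then Farouk and Johansson (Chargé d'affaires).
Baptiste and Saleh are each accorded doyen status, so the next rule applies.
Baptiste and Saleh are each Dean of a regional group, so the next rule applies.
Baptiste and Saleh both have years accredited 6 years, so the next rule applies.
Among Baptiste and Saleh, alphabetically by surname: Baptiste before Saleh.
Delgado, Nguyen and Obi are each not accorded doyen status, so the next rule applies.
Delgado, Nguyen and Obi are each not a regional dean, so the next rule applies.
Among Delgado, Nguyen and Obi, by years accredited (lower first): Delgado (13 years) before Nguyen and Obi (25 years).
Among Nguyen and Obi, alphabetically by surname: Nguyen before Obi.
Farouk and Johansson are each accorded doyen status, so the next rule applies.
Farouk and Johansson are each Dean of a regional group, so the next rule applies.
Farouk and Johansson both have years accredited 11 years, so the next rule applies.
Among Farouk and Johansson, alphabetically by surname: Farouk before Johansson.
So Obi takes precedence.

Obi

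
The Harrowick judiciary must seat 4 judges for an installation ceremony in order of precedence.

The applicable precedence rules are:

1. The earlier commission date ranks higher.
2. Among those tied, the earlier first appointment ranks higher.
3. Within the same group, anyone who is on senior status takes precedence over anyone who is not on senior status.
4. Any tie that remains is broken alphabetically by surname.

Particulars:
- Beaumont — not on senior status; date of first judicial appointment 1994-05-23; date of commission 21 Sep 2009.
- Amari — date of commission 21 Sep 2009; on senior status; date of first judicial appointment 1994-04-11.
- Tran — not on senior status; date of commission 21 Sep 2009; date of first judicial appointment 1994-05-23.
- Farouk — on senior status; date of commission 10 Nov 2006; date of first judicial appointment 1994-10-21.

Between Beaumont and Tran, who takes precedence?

Beaumont

By date of commission (earlier first): Farouk (10 Nov 2006); then Amari, Beaumont and Tran (each 21 Sep 2009).
Among Amari, Beaumont and Tran, by date of first judicial appointment (earlier first): Amari (1994-04-11) before Beaumont and Tran (1994-05-23).
Beaumont and Tran are each not on senior status, so the next rule applies.
Among Beaumont and Tran, alphabetically by surname: Beaumont before Tran.
So Beaumont takes precedence.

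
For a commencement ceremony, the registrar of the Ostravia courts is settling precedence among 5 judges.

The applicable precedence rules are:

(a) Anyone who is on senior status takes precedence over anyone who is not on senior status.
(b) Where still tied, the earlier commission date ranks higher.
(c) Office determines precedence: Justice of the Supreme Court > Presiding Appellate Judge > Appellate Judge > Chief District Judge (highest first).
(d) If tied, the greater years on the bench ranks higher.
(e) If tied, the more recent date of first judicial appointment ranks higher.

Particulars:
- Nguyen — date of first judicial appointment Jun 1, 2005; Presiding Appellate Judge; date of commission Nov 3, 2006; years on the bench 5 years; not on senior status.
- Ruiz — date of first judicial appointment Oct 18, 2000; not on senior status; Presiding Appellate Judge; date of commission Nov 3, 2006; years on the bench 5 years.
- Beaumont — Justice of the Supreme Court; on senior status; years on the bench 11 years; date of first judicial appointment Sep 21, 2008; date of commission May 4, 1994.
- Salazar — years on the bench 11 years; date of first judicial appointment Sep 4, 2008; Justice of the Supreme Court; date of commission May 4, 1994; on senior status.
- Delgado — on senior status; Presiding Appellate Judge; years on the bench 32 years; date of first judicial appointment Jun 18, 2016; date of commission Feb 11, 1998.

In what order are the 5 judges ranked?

By the first rule: Beaumont, Salazar and Delgado (each on senior status); then Nguyen and Ruiz (both not on senior status).
Among Beaumont, Salazar and Delgado, by date of commission (earlier first): Beaumont and Salazar (May 4, 1994) before Delgado (Feb 11, 1998).
Beaumont and Salazar are each Justice of the Supreme Court, so the next rule applies.
Beaumont and Salazar both have years on the bench 11 years, so the next rule applies.
Among Beaumont and Salazar, by date of first judicial appointment (later first): Beaumont (Sep 21, 2008) before Salazar (Sep 4, 2008).
Nguyen and Ruiz both have date of commission Nov 3, 2006, so the next rule applies.
Nguyen and Ruiz are each Presiding Appellate Judge, so the next rule applies.
Nguyen and Ruiz both have years on the bench 5 years, so the next rule applies.
Among Nguyen and Ruiz, by date of first judicial appointment (later first): Nguyen (Jun 1, 2005) before Ruiz (Oct 18, 2000).
Full order: Beaumont, Salazar, Delgado, Nguyen, Ruiz.

Beaumont, Salazar, Delgado, Nguyen, Ruiz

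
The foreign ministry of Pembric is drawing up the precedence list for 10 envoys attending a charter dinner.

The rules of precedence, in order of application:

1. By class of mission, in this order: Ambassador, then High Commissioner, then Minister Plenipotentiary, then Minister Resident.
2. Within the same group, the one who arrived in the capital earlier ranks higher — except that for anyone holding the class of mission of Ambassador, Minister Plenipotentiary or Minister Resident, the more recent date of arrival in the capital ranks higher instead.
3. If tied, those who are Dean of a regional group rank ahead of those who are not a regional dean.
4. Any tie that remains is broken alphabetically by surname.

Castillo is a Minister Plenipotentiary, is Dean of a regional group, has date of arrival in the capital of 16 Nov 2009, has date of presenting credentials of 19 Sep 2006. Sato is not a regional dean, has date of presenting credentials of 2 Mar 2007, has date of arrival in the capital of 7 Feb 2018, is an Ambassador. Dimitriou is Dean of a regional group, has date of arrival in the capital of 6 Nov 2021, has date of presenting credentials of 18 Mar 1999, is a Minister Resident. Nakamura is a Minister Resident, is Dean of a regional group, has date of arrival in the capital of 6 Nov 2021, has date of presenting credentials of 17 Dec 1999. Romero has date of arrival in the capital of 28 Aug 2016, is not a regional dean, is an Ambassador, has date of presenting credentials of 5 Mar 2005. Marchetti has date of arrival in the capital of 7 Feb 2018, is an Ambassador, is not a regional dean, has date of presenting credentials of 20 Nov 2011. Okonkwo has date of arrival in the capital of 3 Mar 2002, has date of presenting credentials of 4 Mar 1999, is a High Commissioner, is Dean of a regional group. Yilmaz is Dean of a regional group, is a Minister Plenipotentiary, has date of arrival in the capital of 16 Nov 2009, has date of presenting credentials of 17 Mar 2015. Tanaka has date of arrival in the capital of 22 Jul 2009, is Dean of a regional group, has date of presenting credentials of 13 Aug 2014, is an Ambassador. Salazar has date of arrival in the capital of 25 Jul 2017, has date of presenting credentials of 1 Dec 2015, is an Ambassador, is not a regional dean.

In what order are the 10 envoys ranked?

Marchetti, Sato, Salazar, Romero, Tanaka, Okonkwo, Castillo, Yilmaz, Dimitriou, Nakamura

By class of mission: Marchetti, Sato, Salazar, Romero and Tanaka (Ambassador); then Okonkwo (High Commissioner); then Castillo and Yilmaz (Minister Plenipotentiary); then Dimitriou and Nakamura (Minister Resident).
Among Marchetti, Sato, Salazar, Romero and Tanaka, by date of arrival in the capital (later first) (reversed rule for this group): Marchetti and Sato (7 Feb 2018) before Salazar (25 Jul 2017) before Romero (28 Aug 2016) before Tanaka (22 Jul 2009).
Marchetti and Sato are each not a regional dean, so the next rule applies.
Among Marchetti and Sato, alphabetically by surname: Marchetti before Sato.
Castillo and Yilmaz both have date of arrival in the capital 16 Nov 2009, so the next rule applies.
Castillo and Yilmaz are each Dean of a regional group, so the next rule applies.
Among Castillo and Yilmaz, alphabetically by surname: Castillo before Yilmaz.
Dimitriou and Nakamura both have date of arrival in the capital 6 Nov 2021, so the next rule applies.
Dimitriou and Nakamura are each Dean of a regional group, so the next rule applies.
Among Dimitriou and Nakamura, alphabetically by surname: Dimitriou before Nakamura.
Full order: Marchetti, Sato, Salazar, Romero, Tanaka, Okonkwo, Castillo, Yilmaz, Dimitriou, Nakamura.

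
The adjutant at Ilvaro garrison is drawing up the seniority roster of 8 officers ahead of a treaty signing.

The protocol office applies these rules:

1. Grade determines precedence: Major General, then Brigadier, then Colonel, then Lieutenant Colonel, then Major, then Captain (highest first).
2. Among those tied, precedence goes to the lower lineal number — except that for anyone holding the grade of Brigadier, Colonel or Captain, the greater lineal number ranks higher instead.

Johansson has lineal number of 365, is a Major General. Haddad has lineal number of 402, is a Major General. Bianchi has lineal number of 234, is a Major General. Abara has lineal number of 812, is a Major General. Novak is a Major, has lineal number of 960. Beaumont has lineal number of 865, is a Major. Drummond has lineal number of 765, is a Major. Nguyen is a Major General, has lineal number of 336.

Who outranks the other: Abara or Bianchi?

By grade: Bianchi, Nguyen, Johansson, Haddad and Abara (Major General); then Drummond, Beaumont and Novak (Major).
Among Bianchi, Nguyen, Johansson, Haddad and Abara, by lineal number (lower first): Bianchi (234) before Nguyen (336) before Johansson (365) before Haddad (402) before Abara (812).
Among Drummond, Beaumont and Novak, by lineal number (lower first): Drummond (765) before Beaumont (865) before Novak (960).
So Bianchi takes precedence.

Bianchi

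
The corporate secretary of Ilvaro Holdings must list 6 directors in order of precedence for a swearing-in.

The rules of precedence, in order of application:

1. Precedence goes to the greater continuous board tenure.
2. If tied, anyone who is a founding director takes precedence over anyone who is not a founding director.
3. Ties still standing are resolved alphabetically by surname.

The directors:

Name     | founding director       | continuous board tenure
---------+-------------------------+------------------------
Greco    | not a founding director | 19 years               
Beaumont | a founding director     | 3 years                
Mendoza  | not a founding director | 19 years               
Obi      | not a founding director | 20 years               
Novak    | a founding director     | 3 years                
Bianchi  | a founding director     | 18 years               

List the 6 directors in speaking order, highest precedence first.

By continuous board tenure (higher first): Obi (20 years); then Greco and Mendoza (both 19 years); then Bianchi (18 years); then Beaumont and Novak (both 3 years).
Greco and Mendoza are each not a founding director, so the next rule applies.
Among Greco and Mendoza, alphabetically by surname: Greco before Mendoza.
Beaumont and Novak are each a founding director, so the next rule applies.
Among Beaumont and Novak, alphabetically by surname: Beaumont before Novak.
Full order: Obi, Greco, Mendoza, Bianchi, Beaumont, Novak.

Obi, Greco, Mendoza, Bianchi, Beaumont, Novak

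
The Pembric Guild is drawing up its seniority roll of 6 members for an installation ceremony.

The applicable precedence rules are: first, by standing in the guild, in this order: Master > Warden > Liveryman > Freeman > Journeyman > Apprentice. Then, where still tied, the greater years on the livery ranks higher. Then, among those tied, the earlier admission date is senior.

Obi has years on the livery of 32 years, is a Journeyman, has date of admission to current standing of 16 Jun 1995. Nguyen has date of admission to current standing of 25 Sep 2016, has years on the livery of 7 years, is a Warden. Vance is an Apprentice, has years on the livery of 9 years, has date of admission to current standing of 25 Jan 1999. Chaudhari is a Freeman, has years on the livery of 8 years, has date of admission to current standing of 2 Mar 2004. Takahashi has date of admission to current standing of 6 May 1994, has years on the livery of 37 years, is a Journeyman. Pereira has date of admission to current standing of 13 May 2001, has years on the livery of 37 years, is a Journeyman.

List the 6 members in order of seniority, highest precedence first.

By standing in the guild: Nguyen (Warden); then Chaudhari (Freeman); then Takahashi, Pereira and Obi (Journeyman); then Vance (Apprentice).
Among Takahashi, Pereira and Obi, by years on the livery (higher first): Takahashi and Pereira (37 years) before Obi (32 years).
Among Takahashi and Pereira, by date of admission to current standing (earlier first): Takahashi (6 May 1994) before Pereira (13 May 2001).
Full order: Nguyen, Chaudhari, Takahashi, Pereira, Obi, Vance.

Nguyen, Chaudhari, Takahashi, Pereira, Obi, Vance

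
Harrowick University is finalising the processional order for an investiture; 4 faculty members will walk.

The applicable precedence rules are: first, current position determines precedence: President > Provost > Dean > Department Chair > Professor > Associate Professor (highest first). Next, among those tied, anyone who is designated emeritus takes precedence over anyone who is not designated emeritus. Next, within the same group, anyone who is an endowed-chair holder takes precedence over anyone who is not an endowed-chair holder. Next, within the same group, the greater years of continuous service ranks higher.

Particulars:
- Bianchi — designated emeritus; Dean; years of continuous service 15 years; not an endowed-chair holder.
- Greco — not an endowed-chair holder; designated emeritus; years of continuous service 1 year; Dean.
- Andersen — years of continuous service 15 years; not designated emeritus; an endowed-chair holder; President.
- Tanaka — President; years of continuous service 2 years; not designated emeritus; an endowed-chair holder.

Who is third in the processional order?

Bianchi

By current position: Andersen and Tanaka (President); then Bianchi and Greco (Dean).
Andersen and Tanaka are each not designated emeritus, so the next rule applies.
Andersen and Tanaka are each an endowed-chair holder, so the next rule applies.
Among Andersen and Tanaka, by years of continuous service (higher first): Andersen (15 years) before Tanaka (2 years).
Bianchi and Greco are each designated emeritus, so the next rule applies.
Bianchi and Greco are each not an endowed-chair holder, so the next rule applies.
Among Bianchi and Greco, by years of continuous service (higher first): Bianchi (15 years) before Greco (1 year).
Order: Andersen, Tanaka, Bianchi, Greco.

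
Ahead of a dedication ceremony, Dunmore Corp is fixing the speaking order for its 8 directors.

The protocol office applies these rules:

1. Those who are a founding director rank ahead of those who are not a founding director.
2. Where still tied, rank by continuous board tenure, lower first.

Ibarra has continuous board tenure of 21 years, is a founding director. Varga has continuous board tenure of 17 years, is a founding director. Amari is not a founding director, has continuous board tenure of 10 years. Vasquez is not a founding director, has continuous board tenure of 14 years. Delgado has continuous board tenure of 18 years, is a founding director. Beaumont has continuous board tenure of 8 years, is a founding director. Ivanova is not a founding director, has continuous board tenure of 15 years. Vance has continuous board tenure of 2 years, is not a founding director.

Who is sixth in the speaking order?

By the first rule: Beaumont, Varga, Delgado and Ibarra (each a founding director); then Vance, Amari, Vasquez and Ivanova (each not a founding director).
Among Beaumont, Varga, Delgado and Ibarra, by continuous board tenure (lower first): Beaumont (8 years) before Varga (17 years) before Delgado (18 years) before Ibarra (21 years).
Among Vance, Amari, Vasquez and Ivanova, by continuous board tenure (lower first): Vance (2 years) before Amari (10 years) before Vasquez (14 years) before Ivanova (15 years).
Order: Beaumont, Varga, Delgado, Ibarra, Vance, Amari, Vasquez, Ivanova.

Amari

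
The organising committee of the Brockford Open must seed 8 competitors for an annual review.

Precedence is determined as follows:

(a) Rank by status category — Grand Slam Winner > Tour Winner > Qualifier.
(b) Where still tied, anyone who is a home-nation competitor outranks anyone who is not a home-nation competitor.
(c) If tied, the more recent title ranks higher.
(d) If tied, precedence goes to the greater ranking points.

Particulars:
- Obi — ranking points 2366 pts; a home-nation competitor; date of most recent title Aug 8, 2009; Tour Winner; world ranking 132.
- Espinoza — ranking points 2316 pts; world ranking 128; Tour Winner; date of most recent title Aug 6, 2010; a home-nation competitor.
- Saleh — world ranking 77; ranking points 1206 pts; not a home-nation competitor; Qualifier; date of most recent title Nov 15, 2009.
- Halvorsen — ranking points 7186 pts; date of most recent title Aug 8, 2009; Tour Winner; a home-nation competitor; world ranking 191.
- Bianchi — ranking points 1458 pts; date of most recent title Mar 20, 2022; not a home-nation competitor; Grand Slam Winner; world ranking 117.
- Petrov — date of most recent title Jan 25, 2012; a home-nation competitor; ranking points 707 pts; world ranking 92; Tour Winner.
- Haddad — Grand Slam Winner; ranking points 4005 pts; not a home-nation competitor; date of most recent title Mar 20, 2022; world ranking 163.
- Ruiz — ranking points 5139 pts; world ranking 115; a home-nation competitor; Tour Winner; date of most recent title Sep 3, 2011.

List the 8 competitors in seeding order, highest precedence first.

Haddad, Bianchi, Petrov, Ruiz, Espinoza, Halvorsen, Obi, Saleh

By status category: Haddad and Bianchi (Grand Slam Winner); then Petrov, Ruiz, Espinoza, Halvorsen and Obi (Tour Winner); then Saleh (Qualifier).
Haddad and Bianchi are each not a home-nation competitor, so the next rule applies.
Haddad and Bianchi both have date of most recent title Mar 20, 2022, so the next rule applies.
Among Haddad and Bianchi, by ranking points (higher first): Haddad (4005 pts) before Bianchi (1458 pts).
Petrov, Ruiz, Espinoza, Halvorsen and Obi are each a home-nation competitor, so the next rule applies.
Among Petrov, Ruiz, Espinoza, Halvorsen and Obi, by date of most recent title (later first): Petrov (Jan 25, 2012) before Ruiz (Sep 3, 2011) before Espinoza (Aug 6, 2010) before Halvorsen and Obi (Aug 8, 2009).
Among Halvorsen and Obi, by ranking points (higher first): Halvorsen (7186 pts) before Obi (2366 pts).
Full order: Haddad, Bianchi, Petrov, Ruiz, Espinoza, Halvorsen, Obi, Saleh.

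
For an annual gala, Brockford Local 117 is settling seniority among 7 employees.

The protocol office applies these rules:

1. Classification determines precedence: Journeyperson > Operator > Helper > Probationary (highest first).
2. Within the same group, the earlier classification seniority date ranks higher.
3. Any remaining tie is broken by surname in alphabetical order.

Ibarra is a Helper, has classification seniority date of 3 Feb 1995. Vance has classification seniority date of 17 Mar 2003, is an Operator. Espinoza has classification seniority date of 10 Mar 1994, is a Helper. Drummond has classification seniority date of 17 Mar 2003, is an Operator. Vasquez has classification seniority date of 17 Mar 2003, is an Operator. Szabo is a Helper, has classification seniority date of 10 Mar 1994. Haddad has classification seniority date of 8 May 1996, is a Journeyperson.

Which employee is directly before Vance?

Drummond

By classification: Haddad (Journeyperson); then Drummond, Vance and Vasquez (Operator); then Espinoza, Szabo and Ibarra (Helper).
Drummond, Vance and Vasquez all have classification seniority date 17 Mar 2003, so the next rule applies.
Among Drummond, Vance and Vasquez, alphabetically by surname: Drummond before Vance before Vasquez.
Among Espinoza, Szabo and Ibarra, by classification seniority date (earlier first): Espinoza and Szabo (10 Mar 1994) before Ibarra (3 Feb 1995).
Among Espinoza and Szabo, alphabetically by surname: Espinoza before Szabo.
Order: Haddad, Drummond, Vance, Vasquez, Espinoza, Szabo, Ibarra.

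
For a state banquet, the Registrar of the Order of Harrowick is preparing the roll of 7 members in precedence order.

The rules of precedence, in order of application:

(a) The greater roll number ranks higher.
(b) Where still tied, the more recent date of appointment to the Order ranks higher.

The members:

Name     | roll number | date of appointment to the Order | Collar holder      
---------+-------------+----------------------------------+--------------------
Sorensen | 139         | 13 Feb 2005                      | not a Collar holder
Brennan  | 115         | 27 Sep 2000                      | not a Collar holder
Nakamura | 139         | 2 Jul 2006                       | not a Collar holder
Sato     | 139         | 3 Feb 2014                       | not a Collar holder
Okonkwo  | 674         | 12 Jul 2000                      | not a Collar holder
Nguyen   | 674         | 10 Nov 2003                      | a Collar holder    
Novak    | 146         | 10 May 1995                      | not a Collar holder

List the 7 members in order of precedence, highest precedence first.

Nguyen, Okonkwo, Novak, Sato, Nakamura, Sorensen, Brennan

By roll number (higher first): Nguyen and Okonkwo (both 674); then Novak (146); then Sato, Nakamura and Sorensen (each 139); then Brennan (115).
Among Nguyen and Okonkwo, by date of appointment to the Order (later first): Nguyen (10 Nov 2003) before Okonkwo (12 Jul 2000).
Among Sato, Nakamura and Sorensen, by date of appointment to the Order (later first): Sato (3 Feb 2014) before Nakamura (2 Jul 2006) before Sorensen (13 Feb 2005).
Full order: Nguyen, Okonkwo, Novak, Sato, Nakamura, Sorensen, Brennan.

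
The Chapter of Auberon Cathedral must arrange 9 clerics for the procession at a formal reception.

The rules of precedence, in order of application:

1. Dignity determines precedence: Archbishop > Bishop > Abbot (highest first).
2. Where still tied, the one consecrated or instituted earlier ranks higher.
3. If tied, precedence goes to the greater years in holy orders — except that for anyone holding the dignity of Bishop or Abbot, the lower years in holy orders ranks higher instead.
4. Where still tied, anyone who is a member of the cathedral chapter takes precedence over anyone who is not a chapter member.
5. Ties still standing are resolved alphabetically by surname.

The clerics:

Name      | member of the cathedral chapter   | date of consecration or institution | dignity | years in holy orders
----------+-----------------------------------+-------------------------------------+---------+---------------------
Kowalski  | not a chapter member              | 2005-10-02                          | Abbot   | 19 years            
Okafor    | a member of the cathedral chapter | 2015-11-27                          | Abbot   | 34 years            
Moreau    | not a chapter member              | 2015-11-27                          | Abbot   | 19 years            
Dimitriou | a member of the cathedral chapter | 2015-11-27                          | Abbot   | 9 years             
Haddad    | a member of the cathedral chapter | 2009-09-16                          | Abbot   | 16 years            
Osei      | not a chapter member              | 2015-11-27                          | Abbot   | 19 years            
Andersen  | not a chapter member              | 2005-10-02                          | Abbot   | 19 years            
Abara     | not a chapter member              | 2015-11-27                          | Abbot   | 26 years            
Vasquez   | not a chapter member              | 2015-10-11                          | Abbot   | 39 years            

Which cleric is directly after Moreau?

By dignity: Andersen, Kowalski, Haddad, Vasquez, Dimitriou, Moreau, Osei, Abara and Okafor (Abbot).
Among Andersen, Kowalski, Haddad, Vasquez, Dimitriou, Moreau, Osei, Abara and Okafor, by date of consecration or institution (earlier first): Andersen and Kowalski (2005-10-02) before Haddad (2009-09-16) before Vasquez (2015-10-11) before Dimitriou, Moreau, Osei, Abara and Okafor (2015-11-27).
Andersen and Kowalski both have years in holy orders 19 years, so the next rule applies.
Andersen and Kowalski are each not a chapter member, so the next rule applies.
Among Andersen and Kowalski, alphabetically by surname: Andersen before Kowalski.
Among Dimitriou, Moreau, Osei, Abara and Okafor, by years in holy orders (lower first) (reversed rule for this group): Dimitriou (9 years) before Moreau and Osei (19 years) before Abara (26 years) before Okafor (34 years).
Moreau and Osei are each not a chapter member, so the next rule applies.
Among Moreau and Osei, alphabetically by surname: Moreau before Osei.
Order: Andersen, Kowalski, Haddad, Vasquez, Dimitriou, Moreau, Osei, Abara, Okafor.

Osei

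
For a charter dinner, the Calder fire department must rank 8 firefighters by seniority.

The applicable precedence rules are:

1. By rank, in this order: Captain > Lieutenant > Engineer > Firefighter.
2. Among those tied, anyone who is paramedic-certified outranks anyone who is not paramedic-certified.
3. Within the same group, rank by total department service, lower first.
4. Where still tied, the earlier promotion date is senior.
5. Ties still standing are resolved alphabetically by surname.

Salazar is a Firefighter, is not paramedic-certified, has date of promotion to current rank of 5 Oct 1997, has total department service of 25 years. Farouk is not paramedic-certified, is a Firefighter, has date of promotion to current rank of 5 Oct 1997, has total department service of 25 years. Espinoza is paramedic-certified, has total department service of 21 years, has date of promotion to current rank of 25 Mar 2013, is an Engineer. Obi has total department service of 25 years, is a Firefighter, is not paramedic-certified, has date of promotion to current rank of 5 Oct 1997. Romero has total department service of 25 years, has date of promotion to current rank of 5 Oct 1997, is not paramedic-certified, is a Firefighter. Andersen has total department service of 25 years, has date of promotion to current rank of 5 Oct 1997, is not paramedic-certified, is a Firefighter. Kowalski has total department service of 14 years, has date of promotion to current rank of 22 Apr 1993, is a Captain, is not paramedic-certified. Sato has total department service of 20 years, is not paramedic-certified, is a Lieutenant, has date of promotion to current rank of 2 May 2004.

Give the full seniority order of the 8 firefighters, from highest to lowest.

By rank: Kowalski (Captain); then Sato (Lieutenant); then Espinoza (Engineer); then Andersen, Farouk, Obi, Romero and Salazar (Firefighter).
Andersen, Farouk, Obi, Romero and Salazar are each not paramedic-certified, so the next rule applies.
Andersen, Farouk, Obi, Romero and Salazar all have total department service 25 years, so the next rule applies.
Andersen, Farouk, Obi, Romero and Salazar all have date of promotion to current rank 5 Oct 1997, so the next rule applies.
Among Andersen, Farouk, Obi, Romero and Salazar, alphabetically by surname: Andersen before Farouk before Obi before Romero before Salazar.
Full order: Kowalski, Sato, Espinoza, Andersen, Farouk, Obi, Romero, Salazar.

Kowalski, Sato, Espinoza, Andersen, Farouk, Obi, Romero, Salazar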